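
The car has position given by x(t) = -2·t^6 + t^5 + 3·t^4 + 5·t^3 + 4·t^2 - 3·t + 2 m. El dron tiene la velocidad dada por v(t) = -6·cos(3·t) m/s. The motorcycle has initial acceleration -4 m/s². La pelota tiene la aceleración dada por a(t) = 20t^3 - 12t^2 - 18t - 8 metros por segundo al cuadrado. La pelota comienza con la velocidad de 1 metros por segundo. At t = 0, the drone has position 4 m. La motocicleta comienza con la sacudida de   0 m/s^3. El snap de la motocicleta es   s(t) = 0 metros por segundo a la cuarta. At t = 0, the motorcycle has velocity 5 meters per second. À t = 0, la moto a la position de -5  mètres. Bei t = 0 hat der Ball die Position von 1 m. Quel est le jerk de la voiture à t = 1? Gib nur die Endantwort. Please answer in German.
Bei t = 1, j = -78.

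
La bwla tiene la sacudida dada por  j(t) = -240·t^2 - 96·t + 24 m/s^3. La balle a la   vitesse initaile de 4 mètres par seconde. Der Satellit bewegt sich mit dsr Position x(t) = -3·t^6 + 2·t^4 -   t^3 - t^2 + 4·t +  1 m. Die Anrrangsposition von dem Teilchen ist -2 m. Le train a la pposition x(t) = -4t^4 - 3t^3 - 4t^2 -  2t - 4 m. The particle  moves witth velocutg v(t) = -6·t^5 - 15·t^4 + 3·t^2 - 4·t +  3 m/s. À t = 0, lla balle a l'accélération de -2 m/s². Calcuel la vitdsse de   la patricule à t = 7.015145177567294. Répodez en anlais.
Using v(t) = -6·t^5 - 15·t^4 + 3·t^2 - 4·t + 3 and substituting t = 7.015145177567294, we find v = -138142.762490258.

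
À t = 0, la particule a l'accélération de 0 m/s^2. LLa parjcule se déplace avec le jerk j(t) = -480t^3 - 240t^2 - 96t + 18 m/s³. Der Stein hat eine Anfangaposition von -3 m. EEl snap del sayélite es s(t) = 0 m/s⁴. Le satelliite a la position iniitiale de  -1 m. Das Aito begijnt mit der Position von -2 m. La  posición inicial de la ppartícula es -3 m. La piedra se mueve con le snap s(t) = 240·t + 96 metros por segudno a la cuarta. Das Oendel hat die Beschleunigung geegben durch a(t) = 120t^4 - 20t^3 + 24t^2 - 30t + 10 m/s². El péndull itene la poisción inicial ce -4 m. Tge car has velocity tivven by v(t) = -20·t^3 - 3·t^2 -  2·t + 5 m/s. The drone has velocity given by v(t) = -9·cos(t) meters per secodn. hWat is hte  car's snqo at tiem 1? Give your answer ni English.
We must differentiate our velocity equation v(t) = -20·t^3 - 3·t^2 - 2·t + 5 3 times. The derivative of velocity gives acceleration: a(t) = -60·t^2 - 6·t - 2. Differentiating acceleration, we get jerk: j(t) = -120·t - 6. Taking d/dt of j(t), we find s(t) = -120. Using s(t) = -120 and substituting t = 1, we find s = -120.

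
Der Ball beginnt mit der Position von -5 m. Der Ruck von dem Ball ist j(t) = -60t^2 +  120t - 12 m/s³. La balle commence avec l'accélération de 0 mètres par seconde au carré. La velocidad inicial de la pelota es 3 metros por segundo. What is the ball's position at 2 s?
We must find the antiderivative of our jerk equation j(t) = -60·t^2 + 120·t - 12 3 times. Finding the antiderivative of j(t) and using a(0) = 0: a(t) = 4·t·(-5·t^2 + 15·t - 3). Integrating acceleration and using the initial condition v(0) = 3, we get v(t) = -5·t^4 + 20·t^3 - 6·t^2 + 3. The antiderivative of velocity is position. Using x(0) = -5, we get x(t) = -t^5 + 5·t^4 - 2·t^3 + 3·t - 5. From the given position equation x(t) = -t^5 + 5·t^4 - 2·t^3 + 3·t - 5, we substitute t = 2 to get x = 33.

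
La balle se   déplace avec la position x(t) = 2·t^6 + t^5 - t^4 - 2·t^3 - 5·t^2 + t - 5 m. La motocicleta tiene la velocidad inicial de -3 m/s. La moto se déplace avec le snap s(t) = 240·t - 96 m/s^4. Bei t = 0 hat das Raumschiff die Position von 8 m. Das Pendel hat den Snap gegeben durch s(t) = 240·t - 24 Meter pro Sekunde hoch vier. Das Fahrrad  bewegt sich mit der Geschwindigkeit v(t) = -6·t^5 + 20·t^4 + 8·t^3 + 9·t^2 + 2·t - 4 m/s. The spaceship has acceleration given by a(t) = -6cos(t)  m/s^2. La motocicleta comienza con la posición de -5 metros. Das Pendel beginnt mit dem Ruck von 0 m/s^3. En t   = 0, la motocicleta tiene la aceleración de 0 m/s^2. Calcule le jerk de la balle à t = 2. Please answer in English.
To solve this, we need to take 3 derivatives of our position equation x(t) = 2·t^6 + t^5 - t^4 - 2·t^3 - 5·t^2 + t - 5. Differentiating position, we get velocity: v(t) = 12·t^5 + 5·t^4 - 4·t^3 - 6·t^2 - 10·t + 1. Differentiating velocity, we get acceleration: a(t) = 60·t^4 + 20·t^3 - 12·t^2 - 12·t - 10. Differentiating acceleration, we get jerk: j(t) = 240·t^3 + 60·t^2 - 24·t - 12. From the given jerk equation j(t) = 240·t^3 + 60·t^2 - 24·t - 12, we substitute t = 2 to get j = 2100.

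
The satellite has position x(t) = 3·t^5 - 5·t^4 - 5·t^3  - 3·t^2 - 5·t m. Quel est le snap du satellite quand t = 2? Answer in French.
En partant de la position x(t) = 3·t^5 - 5·t^4 - 5·t^3 - 3·t^2 - 5·t, nous prenons 4 dérivées. La dérivée de la position donne la vitesse: v(t) = 15·t^4 - 20·t^3 - 15·t^2 - 6·t - 5. La dérivée de la vitesse donne l'accélération: a(t) = 60·t^3 - 60·t^2 - 30·t - 6. La dérivée de l'accélération donne le jerk: j(t) = 180·t^2 - 120·t - 30. En dérivant le jerk, nous obtenons le snap: s(t) = 360·t - 120. En utilisant s(t) = 360·t - 120 et en substituant t = 2, nous trouvons s = 600.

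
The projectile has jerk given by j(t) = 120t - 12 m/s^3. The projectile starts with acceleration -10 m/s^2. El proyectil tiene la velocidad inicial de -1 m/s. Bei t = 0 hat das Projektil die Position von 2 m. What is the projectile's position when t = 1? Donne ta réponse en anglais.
We need to integrate our jerk equation j(t) = 120·t - 12 3 times. Integrating jerk and using the initial condition a(0) = -10, we get a(t) = 60·t^2 - 12·t - 10. Integrating acceleration and using the initial condition v(0) = -1, we get v(t) = 20·t^3 - 6·t^2 - 10·t - 1. The antiderivative of velocity is position. Using x(0) = 2, we get x(t) = 5·t^4 - 2·t^3 - 5·t^2 - t + 2. Using x(t) = 5·t^4 - 2·t^3 - 5·t^2 - t + 2 and substituting t = 1, we find x = -1.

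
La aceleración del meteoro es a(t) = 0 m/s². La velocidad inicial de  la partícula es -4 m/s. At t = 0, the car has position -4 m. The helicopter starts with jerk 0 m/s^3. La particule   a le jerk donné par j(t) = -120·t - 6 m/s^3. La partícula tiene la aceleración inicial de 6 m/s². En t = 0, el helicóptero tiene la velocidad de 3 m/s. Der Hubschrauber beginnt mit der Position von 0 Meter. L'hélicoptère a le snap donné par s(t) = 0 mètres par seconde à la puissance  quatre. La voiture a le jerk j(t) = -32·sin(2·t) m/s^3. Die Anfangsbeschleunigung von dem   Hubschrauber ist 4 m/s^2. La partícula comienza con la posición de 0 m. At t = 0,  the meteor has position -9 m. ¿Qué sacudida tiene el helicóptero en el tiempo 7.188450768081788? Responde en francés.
Pour résoudre ceci, nous devons prendre 1 intégrale de notre équation du snap s(t) = 0. En prenant ∫s(t)dt et en appliquant j(0) = 0, nous trouvons j(t) = 0. En utilisant j(t) = 0 et en substituant t = 7.188450768081788, nous trouvons j = 0.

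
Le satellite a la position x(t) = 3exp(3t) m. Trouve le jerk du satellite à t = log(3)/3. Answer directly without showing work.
j(log(3)/3) = 243.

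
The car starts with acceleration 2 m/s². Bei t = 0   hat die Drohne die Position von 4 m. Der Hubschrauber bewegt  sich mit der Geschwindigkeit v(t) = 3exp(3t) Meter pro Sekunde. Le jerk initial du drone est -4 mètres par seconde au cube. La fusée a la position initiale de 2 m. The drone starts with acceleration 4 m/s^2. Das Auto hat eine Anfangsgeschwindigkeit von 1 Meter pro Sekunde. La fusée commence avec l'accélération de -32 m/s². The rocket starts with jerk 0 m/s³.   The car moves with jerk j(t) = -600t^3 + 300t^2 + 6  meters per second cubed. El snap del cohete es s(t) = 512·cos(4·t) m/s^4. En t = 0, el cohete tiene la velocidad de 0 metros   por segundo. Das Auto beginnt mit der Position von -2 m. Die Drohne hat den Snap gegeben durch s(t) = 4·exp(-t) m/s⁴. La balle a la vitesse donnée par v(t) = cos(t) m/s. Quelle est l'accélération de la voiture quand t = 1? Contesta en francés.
En partant du jerk j(t) = -600·t^3 + 300·t^2 + 6, nous prenons 1 intégrale. L'intégrale du jerk, avec a(0) = 2, donne l'accélération: a(t) = -150·t^4 + 100·t^3 + 6·t + 2. Nous avons l'accélération a(t) = -150·t^4 + 100·t^3 + 6·t + 2. En substituant t = 1: a(1) = -42.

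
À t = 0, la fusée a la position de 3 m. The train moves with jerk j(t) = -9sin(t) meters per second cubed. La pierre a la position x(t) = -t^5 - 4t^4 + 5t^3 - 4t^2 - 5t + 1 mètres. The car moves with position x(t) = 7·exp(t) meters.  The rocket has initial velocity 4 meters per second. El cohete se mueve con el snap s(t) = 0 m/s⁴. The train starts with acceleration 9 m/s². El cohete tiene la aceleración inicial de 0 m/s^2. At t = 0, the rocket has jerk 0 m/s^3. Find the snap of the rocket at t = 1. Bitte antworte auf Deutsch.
Mit s(t) = 0 und Einsetzen von t = 1, finden wir s = 0.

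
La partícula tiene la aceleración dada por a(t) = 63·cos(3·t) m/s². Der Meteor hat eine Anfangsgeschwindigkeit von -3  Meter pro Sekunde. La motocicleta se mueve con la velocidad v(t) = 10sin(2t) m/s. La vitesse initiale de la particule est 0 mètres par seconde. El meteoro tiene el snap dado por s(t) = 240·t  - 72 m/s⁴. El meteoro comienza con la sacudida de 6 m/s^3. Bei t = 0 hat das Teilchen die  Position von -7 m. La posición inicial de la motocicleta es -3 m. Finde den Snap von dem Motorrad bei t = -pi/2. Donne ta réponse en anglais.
Starting from velocity v(t) = 10·sin(2·t), we take 3 derivatives. Taking d/dt of v(t), we find a(t) = 20·cos(2·t). Taking d/dt of a(t), we find j(t) = -40·sin(2·t). Differentiating jerk, we get snap: s(t) = -80·cos(2·t). We have snap s(t) = -80·cos(2·t). Substituting t = -pi/2: s(-pi/2) = 80.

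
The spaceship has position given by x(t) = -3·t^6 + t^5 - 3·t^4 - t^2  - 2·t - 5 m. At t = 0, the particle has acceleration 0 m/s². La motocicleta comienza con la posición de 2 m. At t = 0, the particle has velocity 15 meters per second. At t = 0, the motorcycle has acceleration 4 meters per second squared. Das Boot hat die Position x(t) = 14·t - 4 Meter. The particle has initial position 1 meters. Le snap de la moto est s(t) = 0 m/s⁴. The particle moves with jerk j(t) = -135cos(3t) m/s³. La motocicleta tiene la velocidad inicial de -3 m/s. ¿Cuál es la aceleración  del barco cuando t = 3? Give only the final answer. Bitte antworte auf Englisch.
a(3) = 0.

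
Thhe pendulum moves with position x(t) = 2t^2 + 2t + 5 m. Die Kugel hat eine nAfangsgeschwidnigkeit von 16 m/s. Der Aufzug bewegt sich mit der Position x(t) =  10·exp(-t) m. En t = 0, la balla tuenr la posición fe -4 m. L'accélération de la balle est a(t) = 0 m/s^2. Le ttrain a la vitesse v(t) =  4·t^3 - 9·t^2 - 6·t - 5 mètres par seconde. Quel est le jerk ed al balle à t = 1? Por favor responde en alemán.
Um dies zu lösen, müssen wir 1 Ableitung unserer Gleichung für die Beschleunigung a(t) = 0 nehmen. Durch Ableiten von der Beschleunigung erhalten wir den Ruck: j(t) = 0. Wir haben den Ruck j(t) = 0. Durch Einsetzen von t = 1: j(1) = 0.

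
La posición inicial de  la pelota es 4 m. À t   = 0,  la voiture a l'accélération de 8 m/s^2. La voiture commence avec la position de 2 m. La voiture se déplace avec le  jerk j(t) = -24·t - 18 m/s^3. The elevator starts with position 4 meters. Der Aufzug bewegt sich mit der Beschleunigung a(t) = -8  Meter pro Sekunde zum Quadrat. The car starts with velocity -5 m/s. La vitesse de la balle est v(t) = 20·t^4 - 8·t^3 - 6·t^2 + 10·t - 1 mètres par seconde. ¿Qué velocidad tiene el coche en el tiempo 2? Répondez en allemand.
Um dies zu lösen, müssen wir 2 Stammfunktionen unserer Gleichung für den Ruck j(t) = -24·t - 18 finden. Mit ∫j(t)dt und Anwendung von a(0) = 8, finden wir a(t) = -12·t^2 - 18·t + 8. Die Stammfunktion von der Beschleunigung ist die Geschwindigkeit. Mit v(0) = -5 erhalten wir v(t) = -4·t^3 - 9·t^2 + 8·t - 5. Mit v(t) = -4·t^3 - 9·t^2 + 8·t - 5 und Einsetzen von t = 2, finden wir v = -57.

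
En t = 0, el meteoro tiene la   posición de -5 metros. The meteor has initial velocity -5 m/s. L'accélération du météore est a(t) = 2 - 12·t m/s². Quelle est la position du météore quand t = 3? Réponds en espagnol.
Para resolver esto, necesitamos tomar 2 integrales de nuestra ecuación de la aceleración a(t) = 2 - 12·t. Tomando ∫a(t)dt y aplicando v(0) = -5, encontramos v(t) = -6·t^2 + 2·t - 5. La integral de la velocidad es la posición. Usando x(0) = -5, obtenemos x(t) = -2·t^3 + t^2 - 5·t - 5. Tenemos la posición x(t) = -2·t^3 + t^2 - 5·t - 5. Sustituyendo t = 3: x(3) = -65.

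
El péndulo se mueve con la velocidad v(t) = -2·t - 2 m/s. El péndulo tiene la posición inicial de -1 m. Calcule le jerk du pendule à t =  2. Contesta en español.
Partiendo de la velocidad v(t) = -2·t - 2, tomamos 2 derivadas. La derivada de la velocidad da la aceleración: a(t) = -2. La derivada de la aceleración da la sacudida: j(t) = 0. Usando j(t) = 0 y sustituyendo t = 2, encontramos j = 0.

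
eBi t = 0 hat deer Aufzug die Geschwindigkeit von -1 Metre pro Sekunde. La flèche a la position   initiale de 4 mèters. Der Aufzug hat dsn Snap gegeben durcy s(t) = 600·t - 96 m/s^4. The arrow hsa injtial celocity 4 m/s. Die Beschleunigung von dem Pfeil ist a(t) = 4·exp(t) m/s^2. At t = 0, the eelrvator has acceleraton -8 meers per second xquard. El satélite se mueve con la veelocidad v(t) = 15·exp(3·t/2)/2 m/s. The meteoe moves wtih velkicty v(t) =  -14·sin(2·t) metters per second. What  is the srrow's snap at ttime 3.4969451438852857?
To solve this, we need to take 2 derivatives of our acceleration equation a(t) = 4·exp(t). Taking d/dt of a(t), we find j(t) = 4·exp(t). Differentiating jerk, we get snap: s(t) = 4·exp(t). From the given snap equation s(t) = 4·exp(t), we substitute t = 3.4969451438852857 to get s = 132.057773518698.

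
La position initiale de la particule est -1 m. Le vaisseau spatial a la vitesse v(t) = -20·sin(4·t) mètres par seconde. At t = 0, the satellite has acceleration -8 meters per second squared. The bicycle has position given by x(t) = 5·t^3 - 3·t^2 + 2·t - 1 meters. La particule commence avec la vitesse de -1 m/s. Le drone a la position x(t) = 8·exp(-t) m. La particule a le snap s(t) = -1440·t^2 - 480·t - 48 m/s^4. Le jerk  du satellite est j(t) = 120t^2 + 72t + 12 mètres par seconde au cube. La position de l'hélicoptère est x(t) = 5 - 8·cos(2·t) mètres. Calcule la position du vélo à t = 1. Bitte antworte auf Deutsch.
Mit x(t) = 5·t^3 - 3·t^2 + 2·t - 1 und Einsetzen von t = 1, finden wir x = 3.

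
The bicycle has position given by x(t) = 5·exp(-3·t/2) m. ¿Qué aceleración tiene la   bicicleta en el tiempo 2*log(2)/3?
Debemos derivar nuestra ecuación de la posición x(t) = 5·exp(-3·t/2) 2 veces. La derivada de la posición da la velocidad: v(t) = -15·exp(-3·t/2)/2. Derivando la velocidad, obtenemos la aceleración: a(t) = 45·exp(-3·t/2)/4. De la ecuación de la aceleración a(t) = 45·exp(-3·t/2)/4, sustituimos t = 2*log(2)/3 para obtener a = 45/8.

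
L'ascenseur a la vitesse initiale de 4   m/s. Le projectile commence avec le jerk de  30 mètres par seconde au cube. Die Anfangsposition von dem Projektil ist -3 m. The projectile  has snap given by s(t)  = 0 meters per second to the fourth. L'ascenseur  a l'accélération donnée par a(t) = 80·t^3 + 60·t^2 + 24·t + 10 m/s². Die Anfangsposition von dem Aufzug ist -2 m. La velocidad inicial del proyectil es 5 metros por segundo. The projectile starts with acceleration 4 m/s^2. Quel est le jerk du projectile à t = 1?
Nous devons intégrer notre équation du snap s(t) = 0 1 fois. En prenant ∫s(t)dt et en appliquant j(0) = 30, nous trouvons j(t) = 30. De l'équation du jerk j(t) = 30, nous substituons t = 1 pour obtenir j = 30.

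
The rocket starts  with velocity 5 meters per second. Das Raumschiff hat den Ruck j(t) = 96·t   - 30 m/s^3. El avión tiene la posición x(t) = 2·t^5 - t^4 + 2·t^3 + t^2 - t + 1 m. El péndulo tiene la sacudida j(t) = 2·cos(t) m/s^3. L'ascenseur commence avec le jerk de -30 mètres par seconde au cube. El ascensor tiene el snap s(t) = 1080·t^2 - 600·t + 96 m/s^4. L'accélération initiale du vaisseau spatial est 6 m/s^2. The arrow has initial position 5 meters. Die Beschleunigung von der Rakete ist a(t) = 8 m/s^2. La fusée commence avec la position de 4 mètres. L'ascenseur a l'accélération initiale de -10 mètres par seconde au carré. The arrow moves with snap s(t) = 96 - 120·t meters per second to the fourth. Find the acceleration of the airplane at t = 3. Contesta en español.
Debemos derivar nuestra ecuación de la posición x(t) = 2·t^5 - t^4 + 2·t^3 + t^2 - t + 1 2 veces. Tomando d/dt de x(t), encontramos v(t) = 10·t^4 - 4·t^3 + 6·t^2 + 2·t - 1. La derivada de la velocidad da la aceleración: a(t) = 40·t^3 - 12·t^2 + 12·t + 2. De la ecuación de la aceleración a(t) = 40·t^3 - 12·t^2 + 12·t + 2, sustituimos t = 3 para obtener a = 1010.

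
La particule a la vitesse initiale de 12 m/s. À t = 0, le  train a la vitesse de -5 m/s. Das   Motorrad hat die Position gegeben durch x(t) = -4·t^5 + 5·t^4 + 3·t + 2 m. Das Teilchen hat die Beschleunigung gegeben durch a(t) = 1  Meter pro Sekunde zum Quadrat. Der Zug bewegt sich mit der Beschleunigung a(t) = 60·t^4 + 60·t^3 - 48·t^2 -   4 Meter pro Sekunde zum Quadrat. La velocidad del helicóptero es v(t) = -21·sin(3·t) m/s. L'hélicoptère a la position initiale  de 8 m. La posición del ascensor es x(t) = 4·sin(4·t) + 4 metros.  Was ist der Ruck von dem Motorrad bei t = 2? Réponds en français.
Nous devons dériver notre équation de la position x(t) = -4·t^5 + 5·t^4 + 3·t + 2 3 fois. En dérivant la position, nous obtenons la vitesse: v(t) = -20·t^4 + 20·t^3 + 3. En prenant d/dt de v(t), nous trouvons a(t) = -80·t^3 + 60·t^2. La dérivée de l'accélération donne le jerk: j(t) = -240·t^2 + 120·t. De l'équation du jerk j(t) = -240·t^2 + 120·t, nous substituons t = 2 pour obtenir j = -720.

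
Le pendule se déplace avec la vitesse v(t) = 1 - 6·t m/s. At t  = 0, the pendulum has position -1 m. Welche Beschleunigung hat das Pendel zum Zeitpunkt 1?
Wir müssen unsere Gleichung für die Geschwindigkeit v(t) = 1 - 6·t 1-mal ableiten. Die Ableitung von der Geschwindigkeit ergibt die Beschleunigung: a(t) = -6. Mit a(t) = -6 und Einsetzen von t = 1, finden wir a = -6.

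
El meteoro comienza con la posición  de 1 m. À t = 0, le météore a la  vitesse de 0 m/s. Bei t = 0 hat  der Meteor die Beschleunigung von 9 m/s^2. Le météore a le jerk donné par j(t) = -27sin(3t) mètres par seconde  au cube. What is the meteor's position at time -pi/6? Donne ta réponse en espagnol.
Partiendo de la sacudida j(t) = -27·sin(3·t), tomamos 3 integrales. La antiderivada de la sacudida, con a(0) = 9, da la aceleración: a(t) = 9·cos(3·t). Tomando ∫a(t)dt y aplicando v(0) = 0, encontramos v(t) = 3·sin(3·t). La integral de la velocidad, con x(0) = 1, da la posición: x(t) = 2 - cos(3·t). Tenemos la posición x(t) = 2 - cos(3·t). Sustituyendo t = -pi/6: x(-pi/6) = 2.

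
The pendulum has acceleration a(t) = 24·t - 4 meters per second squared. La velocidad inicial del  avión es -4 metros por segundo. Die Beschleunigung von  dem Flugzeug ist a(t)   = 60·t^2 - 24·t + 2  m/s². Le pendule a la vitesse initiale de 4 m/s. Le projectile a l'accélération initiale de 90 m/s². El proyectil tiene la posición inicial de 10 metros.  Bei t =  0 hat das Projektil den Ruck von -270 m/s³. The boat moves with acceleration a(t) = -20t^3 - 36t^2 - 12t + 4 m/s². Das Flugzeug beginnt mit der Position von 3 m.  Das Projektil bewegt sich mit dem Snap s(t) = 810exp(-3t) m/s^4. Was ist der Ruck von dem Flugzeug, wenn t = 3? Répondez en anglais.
To solve this, we need to take 1 derivative of our acceleration equation a(t) = 60·t^2 - 24·t + 2. Differentiating acceleration, we get jerk: j(t) = 120·t - 24. We have jerk j(t) = 120·t - 24. Substituting t = 3: j(3) = 336.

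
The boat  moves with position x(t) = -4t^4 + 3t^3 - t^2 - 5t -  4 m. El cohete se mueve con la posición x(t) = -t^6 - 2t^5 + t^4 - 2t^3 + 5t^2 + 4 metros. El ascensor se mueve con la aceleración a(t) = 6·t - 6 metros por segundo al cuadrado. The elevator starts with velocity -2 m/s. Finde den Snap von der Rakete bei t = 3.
Ausgehend von der Position x(t) = -t^6 - 2·t^5 + t^4 - 2·t^3 + 5·t^2 + 4, nehmen wir 4 Ableitungen. Durch Ableiten von der Position erhalten wir die Geschwindigkeit: v(t) = -6·t^5 - 10·t^4 + 4·t^3 - 6·t^2 + 10·t. Mit d/dt von v(t) finden wir a(t) = -30·t^4 - 40·t^3 + 12·t^2 - 12·t + 10. Die Ableitung von der Beschleunigung ergibt den Ruck: j(t) = -120·t^3 - 120·t^2 + 24·t - 12. Durch Ableiten von dem Ruck erhalten wir den Snap: s(t) = -360·t^2 - 240·t + 24. Mit s(t) = -360·t^2 - 240·t + 24 und Einsetzen von t = 3, finden wir s = -3936.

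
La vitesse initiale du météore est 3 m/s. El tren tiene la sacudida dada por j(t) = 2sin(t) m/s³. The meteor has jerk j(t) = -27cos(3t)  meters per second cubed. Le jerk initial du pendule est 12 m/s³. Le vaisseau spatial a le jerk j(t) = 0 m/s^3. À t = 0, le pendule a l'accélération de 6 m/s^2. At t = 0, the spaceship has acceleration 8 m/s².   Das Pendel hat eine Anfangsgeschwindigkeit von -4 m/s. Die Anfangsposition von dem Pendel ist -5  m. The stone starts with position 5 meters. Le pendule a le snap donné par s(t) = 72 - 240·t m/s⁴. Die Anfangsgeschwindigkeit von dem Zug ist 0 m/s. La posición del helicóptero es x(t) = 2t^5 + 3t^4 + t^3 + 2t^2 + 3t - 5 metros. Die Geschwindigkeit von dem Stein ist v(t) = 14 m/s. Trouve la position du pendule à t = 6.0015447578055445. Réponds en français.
Nous devons intégrer notre équation du snap s(t) = 72 - 240·t 4 fois. La primitive du snap est le jerk. En utilisant j(0) = 12, nous obtenons j(t) = -120·t^2 + 72·t + 12. En prenant ∫j(t)dt et en appliquant a(0) = 6, nous trouvons a(t) = -40·t^3 + 36·t^2 + 12·t + 6. L'intégrale de l'accélération est la vitesse. En utilisant v(0) = -4, nous obtenons v(t) = -10·t^4 + 12·t^3 + 6·t^2 + 6·t - 4. La primitive de la vitesse est la position. En utilisant x(0) = -5, nous obtenons x(t) = -2·t^5 + 3·t^4 + 2·t^3 + 3·t^2 - 4·t - 5. De l'équation de la position x(t) = -2·t^5 + 3·t^4 + 2·t^3 + 3·t^2 - 4·t - 5, nous substituons t = 6.0015447578055445 pour obtenir x = -11168.6416207169.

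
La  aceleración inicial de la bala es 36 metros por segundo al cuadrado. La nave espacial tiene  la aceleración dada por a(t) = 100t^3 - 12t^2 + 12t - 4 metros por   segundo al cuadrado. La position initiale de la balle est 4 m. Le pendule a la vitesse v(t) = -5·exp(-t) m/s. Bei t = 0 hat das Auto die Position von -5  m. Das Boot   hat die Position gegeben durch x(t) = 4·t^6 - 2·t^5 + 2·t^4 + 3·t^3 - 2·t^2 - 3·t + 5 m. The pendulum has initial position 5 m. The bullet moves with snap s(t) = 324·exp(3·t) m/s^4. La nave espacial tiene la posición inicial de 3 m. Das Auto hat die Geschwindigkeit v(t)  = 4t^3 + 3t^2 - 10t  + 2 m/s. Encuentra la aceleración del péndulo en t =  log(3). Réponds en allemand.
Wir müssen unsere Gleichung für die Geschwindigkeit v(t) = -5·exp(-t) 1-mal ableiten. Die Ableitung von der Geschwindigkeit ergibt die Beschleunigung: a(t) = 5·exp(-t). Aus der Gleichung für die Beschleunigung a(t) = 5·exp(-t), setzen wir t = log(3) ein und erhalten a = 5/3.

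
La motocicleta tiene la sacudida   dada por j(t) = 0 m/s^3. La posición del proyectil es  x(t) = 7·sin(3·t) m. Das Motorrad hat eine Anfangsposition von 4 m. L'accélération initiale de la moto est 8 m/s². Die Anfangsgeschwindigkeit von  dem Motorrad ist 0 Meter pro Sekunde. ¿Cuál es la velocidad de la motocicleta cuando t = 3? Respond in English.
To solve this, we need to take 2 antiderivatives of our jerk equation j(t) = 0. Finding the integral of j(t) and using a(0) = 8: a(t) = 8. The antiderivative of acceleration, with v(0) = 0, gives velocity: v(t) = 8·t. We have velocity v(t) = 8·t. Substituting t = 3: v(3) = 24.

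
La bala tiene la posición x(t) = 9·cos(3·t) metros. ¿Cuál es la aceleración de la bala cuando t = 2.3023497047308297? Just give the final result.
La respuesta es -65.7418177257617.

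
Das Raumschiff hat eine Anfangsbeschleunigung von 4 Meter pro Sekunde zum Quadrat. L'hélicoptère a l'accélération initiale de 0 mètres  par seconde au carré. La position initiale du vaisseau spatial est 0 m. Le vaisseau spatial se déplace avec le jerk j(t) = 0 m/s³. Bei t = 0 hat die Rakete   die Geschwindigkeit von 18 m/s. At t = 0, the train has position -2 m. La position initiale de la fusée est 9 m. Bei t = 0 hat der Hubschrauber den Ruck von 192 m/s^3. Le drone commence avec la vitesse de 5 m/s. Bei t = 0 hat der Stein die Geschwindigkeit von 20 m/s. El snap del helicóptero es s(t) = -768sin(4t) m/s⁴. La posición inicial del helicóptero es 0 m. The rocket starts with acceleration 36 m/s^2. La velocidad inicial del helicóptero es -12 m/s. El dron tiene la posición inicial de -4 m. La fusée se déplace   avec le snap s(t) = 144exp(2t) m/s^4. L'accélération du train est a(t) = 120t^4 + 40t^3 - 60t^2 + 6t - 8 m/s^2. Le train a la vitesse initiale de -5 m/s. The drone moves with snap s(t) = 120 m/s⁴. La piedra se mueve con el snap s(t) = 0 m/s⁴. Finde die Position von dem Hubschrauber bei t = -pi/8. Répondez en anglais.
To solve this, we need to take 4 integrals of our snap equation s(t) = -768·sin(4·t). Taking ∫s(t)dt and applying j(0) = 192, we find j(t) = 192·cos(4·t). The integral of jerk, with a(0) = 0, gives acceleration: a(t) = 48·sin(4·t). The integral of acceleration is velocity. Using v(0) = -12, we get v(t) = -12·cos(4·t). The integral of velocity is position. Using x(0) = 0, we get x(t) = -3·sin(4·t). Using x(t) = -3·sin(4·t) and substituting t = -pi/8, we find x = 3.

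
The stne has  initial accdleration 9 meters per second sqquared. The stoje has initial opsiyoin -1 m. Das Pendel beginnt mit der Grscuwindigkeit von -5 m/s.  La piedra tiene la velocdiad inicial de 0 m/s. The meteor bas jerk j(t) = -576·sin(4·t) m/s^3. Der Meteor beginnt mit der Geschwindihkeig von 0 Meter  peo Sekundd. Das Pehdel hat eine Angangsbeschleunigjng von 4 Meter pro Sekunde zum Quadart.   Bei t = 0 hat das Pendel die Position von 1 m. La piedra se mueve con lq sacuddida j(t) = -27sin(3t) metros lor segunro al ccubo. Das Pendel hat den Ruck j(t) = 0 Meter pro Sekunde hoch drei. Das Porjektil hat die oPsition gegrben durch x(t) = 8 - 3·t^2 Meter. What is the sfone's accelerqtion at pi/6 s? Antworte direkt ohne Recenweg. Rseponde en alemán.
a(pi/6) = 0.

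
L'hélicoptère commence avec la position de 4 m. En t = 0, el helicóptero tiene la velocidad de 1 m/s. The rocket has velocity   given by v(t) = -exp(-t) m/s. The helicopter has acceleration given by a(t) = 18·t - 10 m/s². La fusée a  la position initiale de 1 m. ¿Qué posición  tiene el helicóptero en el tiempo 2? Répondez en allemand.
Wir müssen die Stammfunktion unserer Gleichung für die Beschleunigung a(t) = 18·t - 10 2-mal finden. Mit ∫a(t)dt und Anwendung von v(0) = 1, finden wir v(t) = 9·t^2 - 10·t + 1. Das Integral von der Geschwindigkeit, mit x(0) = 4, ergibt die Position: x(t) = 3·t^3 - 5·t^2 + t + 4. Aus der Gleichung für die Position x(t) = 3·t^3 - 5·t^2 + t + 4, setzen wir t = 2 ein und erhalten x = 10.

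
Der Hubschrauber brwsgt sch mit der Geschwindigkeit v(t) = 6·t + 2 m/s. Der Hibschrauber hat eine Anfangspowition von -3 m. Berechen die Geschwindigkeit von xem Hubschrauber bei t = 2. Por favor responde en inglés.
Using v(t) = 6·t + 2 and substituting t = 2, we find v = 14.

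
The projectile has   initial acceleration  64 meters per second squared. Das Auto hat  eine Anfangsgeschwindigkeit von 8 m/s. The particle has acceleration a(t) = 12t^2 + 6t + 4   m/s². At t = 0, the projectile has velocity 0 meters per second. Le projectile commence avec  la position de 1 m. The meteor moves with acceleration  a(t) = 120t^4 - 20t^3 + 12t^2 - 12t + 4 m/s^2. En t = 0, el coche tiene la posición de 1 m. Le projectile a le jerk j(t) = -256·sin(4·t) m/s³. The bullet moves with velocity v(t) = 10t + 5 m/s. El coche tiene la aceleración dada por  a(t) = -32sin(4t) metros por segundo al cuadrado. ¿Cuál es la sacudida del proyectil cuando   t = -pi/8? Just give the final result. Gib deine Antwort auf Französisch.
Le jerk à t = -pi/8 est j = 256.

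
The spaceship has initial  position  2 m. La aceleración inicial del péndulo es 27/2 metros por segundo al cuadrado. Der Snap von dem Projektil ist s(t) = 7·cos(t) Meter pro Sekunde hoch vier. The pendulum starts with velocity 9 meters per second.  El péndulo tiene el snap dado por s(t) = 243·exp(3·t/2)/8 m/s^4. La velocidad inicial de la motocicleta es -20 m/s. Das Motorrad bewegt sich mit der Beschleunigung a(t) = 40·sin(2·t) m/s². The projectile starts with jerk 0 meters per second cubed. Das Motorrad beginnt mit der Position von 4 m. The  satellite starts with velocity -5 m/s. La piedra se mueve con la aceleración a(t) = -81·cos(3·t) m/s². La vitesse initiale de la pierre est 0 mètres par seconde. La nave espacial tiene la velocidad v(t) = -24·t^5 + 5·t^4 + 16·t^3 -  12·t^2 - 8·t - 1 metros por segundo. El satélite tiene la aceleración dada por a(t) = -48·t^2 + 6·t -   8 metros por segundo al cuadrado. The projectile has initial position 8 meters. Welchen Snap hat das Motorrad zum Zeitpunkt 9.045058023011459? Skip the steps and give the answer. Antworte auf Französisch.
La réponse est 110.162454186281.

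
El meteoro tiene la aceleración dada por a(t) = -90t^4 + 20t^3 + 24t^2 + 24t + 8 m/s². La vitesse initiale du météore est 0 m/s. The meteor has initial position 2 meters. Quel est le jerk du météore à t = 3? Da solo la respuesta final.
Le jerk à t = 3 est j = -9012.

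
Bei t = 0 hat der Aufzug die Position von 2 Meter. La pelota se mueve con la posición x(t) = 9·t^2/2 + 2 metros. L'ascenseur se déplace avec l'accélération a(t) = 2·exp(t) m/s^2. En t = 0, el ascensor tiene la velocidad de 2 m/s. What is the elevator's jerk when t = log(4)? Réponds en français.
En partant de l'accélération a(t) = 2·exp(t), nous prenons 1 dérivée. La dérivée de l'accélération donne le jerk: j(t) = 2·exp(t). En utilisant j(t) = 2·exp(t) et en substituant t = log(4), nous trouvons j = 8.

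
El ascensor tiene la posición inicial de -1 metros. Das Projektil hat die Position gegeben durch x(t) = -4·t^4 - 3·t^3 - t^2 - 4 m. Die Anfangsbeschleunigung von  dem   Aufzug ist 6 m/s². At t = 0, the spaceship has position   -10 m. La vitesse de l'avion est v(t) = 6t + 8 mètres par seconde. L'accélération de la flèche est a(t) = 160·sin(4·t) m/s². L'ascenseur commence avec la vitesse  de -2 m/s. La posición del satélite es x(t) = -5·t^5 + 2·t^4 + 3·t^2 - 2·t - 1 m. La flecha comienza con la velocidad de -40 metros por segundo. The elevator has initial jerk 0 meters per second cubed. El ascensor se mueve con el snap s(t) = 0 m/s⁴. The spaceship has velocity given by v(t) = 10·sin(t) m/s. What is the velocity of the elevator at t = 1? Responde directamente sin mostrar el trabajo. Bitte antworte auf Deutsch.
Die Geschwindigkeit bei t = 1 ist v = 4.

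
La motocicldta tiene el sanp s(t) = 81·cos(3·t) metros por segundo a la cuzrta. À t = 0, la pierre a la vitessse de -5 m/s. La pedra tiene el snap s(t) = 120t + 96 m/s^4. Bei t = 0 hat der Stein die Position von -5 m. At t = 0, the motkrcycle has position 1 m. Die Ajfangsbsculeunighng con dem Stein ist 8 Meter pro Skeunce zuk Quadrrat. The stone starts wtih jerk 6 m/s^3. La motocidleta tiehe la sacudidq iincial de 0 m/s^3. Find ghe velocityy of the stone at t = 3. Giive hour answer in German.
Ausgehend von dem Snap s(t) = 120·t + 96, nehmen wir 3 Integrale. Durch Integration von dem Snap und Verwendung der Anfangsbedingung j(0) = 6, erhalten wir j(t) = 60·t^2 + 96·t + 6. Das Integral von dem Ruck ist die Beschleunigung. Mit a(0) = 8 erhalten wir a(t) = 20·t^3 + 48·t^2 + 6·t + 8. Das Integral von der Beschleunigung ist die Geschwindigkeit. Mit v(0) = -5 erhalten wir v(t) = 5·t^4 + 16·t^3 + 3·t^2 + 8·t - 5. Aus der Gleichung für die Geschwindigkeit v(t) = 5·t^4 + 16·t^3 + 3·t^2 + 8·t - 5, setzen wir t = 3 ein und erhalten v = 883.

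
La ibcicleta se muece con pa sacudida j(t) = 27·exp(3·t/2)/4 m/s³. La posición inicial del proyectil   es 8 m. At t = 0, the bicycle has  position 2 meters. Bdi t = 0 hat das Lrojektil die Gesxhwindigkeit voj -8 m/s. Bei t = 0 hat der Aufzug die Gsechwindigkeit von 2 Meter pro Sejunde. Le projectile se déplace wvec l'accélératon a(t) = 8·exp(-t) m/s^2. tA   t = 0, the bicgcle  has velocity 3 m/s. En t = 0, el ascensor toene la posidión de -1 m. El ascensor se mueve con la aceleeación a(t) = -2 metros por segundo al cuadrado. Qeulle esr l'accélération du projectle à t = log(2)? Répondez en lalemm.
Mit a(t) = 8·exp(-t) und Einsetzen von t = log(2), finden wir a = 4.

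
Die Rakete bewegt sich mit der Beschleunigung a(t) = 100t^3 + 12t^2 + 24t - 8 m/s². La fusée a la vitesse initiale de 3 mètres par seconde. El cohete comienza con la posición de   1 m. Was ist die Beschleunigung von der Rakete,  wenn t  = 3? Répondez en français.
De l'équation de l'accélération a(t) = 100·t^3 + 12·t^2 + 24·t - 8, nous substituons t = 3 pour obtenir a = 2872.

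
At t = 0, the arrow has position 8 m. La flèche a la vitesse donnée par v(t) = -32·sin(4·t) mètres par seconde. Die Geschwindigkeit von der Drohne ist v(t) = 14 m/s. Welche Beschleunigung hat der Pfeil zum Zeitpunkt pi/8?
Ausgehend von der Geschwindigkeit v(t) = -32·sin(4·t), nehmen wir 1 Ableitung. Mit d/dt von v(t) finden wir a(t) = -128·cos(4·t). Wir haben die Beschleunigung a(t) = -128·cos(4·t). Durch Einsetzen von t = pi/8: a(pi/8) = 0.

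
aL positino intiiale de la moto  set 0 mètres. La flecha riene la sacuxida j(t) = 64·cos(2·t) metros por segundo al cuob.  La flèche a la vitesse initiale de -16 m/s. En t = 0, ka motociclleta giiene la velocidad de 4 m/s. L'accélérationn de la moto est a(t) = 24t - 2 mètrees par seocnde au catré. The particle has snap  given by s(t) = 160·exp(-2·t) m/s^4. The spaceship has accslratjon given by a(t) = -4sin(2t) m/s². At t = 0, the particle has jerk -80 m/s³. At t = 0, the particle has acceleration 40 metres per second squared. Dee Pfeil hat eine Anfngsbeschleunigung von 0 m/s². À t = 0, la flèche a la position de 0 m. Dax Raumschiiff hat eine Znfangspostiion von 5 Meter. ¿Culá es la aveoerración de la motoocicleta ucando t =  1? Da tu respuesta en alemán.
Wir haben die Beschleunigung a(t) = 24·t - 2. Durch Einsetzen von t = 1: a(1) = 22.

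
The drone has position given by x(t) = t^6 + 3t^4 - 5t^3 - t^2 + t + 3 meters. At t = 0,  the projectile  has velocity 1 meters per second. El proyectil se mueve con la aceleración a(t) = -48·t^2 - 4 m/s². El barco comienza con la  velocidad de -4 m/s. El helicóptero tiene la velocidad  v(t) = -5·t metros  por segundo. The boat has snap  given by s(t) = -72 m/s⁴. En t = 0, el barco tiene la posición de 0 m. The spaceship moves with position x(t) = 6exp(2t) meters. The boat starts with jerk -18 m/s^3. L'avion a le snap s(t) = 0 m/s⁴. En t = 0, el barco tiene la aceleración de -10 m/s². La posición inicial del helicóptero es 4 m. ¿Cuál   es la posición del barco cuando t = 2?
Debemos encontrar la integral de nuestra ecuación del snap s(t) = -72 4 veces. Tomando ∫s(t)dt y aplicando j(0) = -18, encontramos j(t) = -72·t - 18. Tomando ∫j(t)dt y aplicando a(0) = -10, encontramos a(t) = -36·t^2 - 18·t - 10. La antiderivada de la aceleración, con v(0) = -4, da la velocidad: v(t) = -12·t^3 - 9·t^2 - 10·t - 4. Tomando ∫v(t)dt y aplicando x(0) = 0, encontramos x(t) = -3·t^4 - 3·t^3 - 5·t^2 - 4·t. De la ecuación de la posición x(t) = -3·t^4 - 3·t^3 - 5·t^2 - 4·t, sustituimos t = 2 para obtener x = -100.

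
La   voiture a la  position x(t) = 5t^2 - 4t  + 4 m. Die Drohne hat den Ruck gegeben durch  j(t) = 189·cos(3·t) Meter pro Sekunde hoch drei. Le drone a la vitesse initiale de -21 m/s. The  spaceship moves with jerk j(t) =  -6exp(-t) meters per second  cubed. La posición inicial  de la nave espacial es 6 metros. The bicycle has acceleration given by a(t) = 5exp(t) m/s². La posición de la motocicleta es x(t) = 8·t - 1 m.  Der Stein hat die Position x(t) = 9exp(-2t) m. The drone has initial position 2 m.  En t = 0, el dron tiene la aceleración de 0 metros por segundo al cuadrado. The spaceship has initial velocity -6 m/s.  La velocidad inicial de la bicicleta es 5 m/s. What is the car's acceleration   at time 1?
We must differentiate our position equation x(t) = 5·t^2 - 4·t + 4 2 times. The derivative of position gives velocity: v(t) = 10·t - 4. Differentiating velocity, we get acceleration: a(t) = 10. From the given acceleration equation a(t) = 10, we substitute t = 1 to get a = 10.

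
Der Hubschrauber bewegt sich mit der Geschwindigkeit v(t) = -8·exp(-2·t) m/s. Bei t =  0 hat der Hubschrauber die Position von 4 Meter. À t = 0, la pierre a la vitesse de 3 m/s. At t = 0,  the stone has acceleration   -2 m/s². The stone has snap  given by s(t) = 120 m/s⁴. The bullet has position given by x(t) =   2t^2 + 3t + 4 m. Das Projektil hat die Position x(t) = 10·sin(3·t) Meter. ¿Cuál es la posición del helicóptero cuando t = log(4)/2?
Necesitamos integrar nuestra ecuación de la velocidad v(t) = -8·exp(-2·t) 1 vez. La integral de la velocidad es la posición. Usando x(0) = 4, obtenemos x(t) = 4·exp(-2·t). Tenemos la posición x(t) = 4·exp(-2·t). Sustituyendo t = log(4)/2: x(log(4)/2) = 1.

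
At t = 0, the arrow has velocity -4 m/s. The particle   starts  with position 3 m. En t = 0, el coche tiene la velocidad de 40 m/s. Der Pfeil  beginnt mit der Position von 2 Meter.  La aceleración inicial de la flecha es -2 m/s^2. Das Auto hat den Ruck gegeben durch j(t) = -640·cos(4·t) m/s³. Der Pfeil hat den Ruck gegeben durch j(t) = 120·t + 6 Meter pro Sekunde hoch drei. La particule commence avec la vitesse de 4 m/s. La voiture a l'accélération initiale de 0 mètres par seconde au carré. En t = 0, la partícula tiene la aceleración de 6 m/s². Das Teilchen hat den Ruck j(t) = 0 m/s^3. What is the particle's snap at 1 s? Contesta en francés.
Pour résoudre ceci, nous devons prendre 1 dérivée de notre équation du jerk j(t) = 0. En dérivant le jerk, nous obtenons le snap: s(t) = 0. De l'équation du snap s(t) = 0, nous substituons t = 1 pour obtenir s = 0.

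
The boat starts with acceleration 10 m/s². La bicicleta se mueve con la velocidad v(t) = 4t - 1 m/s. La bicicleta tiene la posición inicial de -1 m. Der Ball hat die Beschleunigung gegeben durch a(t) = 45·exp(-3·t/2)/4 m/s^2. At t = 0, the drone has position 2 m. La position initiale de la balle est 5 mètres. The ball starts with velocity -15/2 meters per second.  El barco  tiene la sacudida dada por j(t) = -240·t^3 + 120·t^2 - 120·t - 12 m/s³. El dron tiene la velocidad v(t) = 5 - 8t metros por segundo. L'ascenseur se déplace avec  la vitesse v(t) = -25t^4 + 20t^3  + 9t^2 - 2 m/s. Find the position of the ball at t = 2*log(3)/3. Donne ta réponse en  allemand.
Wir müssen die Stammfunktion unserer Gleichung für die Beschleunigung a(t) = 45·exp(-3·t/2)/4 2-mal finden. Mit ∫a(t)dt und Anwendung von v(0) = -15/2, finden wir v(t) = -15·exp(-3·t/2)/2. Das Integral von der Geschwindigkeit ist die Position. Mit x(0) = 5 erhalten wir x(t) = 5·exp(-3·t/2). Aus der Gleichung für die Position x(t) = 5·exp(-3·t/2), setzen wir t = 2*log(3)/3 ein und erhalten x = 5/3.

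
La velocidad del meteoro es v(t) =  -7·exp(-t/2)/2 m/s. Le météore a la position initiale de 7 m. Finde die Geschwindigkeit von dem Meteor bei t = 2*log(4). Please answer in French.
De l'équation de la vitesse v(t) = -7·exp(-t/2)/2, nous substituons t = 2*log(4) pour obtenir v = -7/8.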